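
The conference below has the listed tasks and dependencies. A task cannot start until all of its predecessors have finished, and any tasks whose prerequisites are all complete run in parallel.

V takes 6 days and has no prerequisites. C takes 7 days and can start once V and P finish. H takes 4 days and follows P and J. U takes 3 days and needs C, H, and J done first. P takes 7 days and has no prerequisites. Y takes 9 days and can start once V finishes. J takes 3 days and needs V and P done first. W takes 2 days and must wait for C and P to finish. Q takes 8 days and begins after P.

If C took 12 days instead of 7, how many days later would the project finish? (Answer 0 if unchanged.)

5

Critical path before the change: P→C→U = 7+7+3 = 17 giving 17 days.
C lies on that path, so at 12 days the path becomes 22 days.
The critical path is still P→C→U; finish is now 22 days.
Change in finish: 22 − 17 = +5 days.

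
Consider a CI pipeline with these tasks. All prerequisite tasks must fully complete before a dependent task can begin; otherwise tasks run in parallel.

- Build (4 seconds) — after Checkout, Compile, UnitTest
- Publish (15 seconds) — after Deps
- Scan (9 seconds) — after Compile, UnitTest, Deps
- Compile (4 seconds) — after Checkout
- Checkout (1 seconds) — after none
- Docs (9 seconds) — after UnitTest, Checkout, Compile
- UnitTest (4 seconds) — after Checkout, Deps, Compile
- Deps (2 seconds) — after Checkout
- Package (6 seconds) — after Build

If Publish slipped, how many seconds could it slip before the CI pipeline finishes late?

1

Checkout→Compile→UnitTest→Build→Package = 1+4+4+4+6 = 19 sets the makespan at 19 seconds.
Publish finishes as early as 18 and must finish by 19.
So Publish can slip 19 − 18 = 1 second.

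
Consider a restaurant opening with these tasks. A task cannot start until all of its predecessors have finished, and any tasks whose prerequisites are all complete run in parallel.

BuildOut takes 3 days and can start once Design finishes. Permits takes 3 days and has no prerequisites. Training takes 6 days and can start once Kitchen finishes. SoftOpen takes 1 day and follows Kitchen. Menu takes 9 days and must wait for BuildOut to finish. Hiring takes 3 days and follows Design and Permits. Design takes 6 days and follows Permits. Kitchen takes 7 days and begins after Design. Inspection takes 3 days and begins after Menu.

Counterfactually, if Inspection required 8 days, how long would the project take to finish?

29

Actual critical path: Permits→Design→BuildOut→Menu→Inspection = 3+6+3+9+3 = 24 ⇒ 24 days.
Since Inspection is critical, the +5 change carries straight to that chain (now 29 days).
That remains the longest chain; total 29 days.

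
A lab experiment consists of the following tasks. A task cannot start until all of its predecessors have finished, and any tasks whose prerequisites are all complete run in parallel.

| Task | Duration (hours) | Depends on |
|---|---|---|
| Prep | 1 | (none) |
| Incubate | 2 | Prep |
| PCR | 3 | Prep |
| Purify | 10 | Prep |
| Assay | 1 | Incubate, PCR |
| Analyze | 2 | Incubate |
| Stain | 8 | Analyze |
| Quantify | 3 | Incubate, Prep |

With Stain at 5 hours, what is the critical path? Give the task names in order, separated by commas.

Prep, Purify

Critical path before the change: Prep→Incubate→Analyze→Stain = 1+2+2+8 = 13 giving 13 hours.
Since Stain is critical, the -3 change carries straight to that chain (now 10 hours).
The binding chain switches to Prep→Purify = 1+10 = 11; finish 11 hours.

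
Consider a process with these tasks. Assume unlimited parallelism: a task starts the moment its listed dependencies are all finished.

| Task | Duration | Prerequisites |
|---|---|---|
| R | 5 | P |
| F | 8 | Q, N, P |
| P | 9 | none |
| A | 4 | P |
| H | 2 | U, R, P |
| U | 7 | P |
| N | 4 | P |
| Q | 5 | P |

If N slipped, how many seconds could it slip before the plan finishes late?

1

The longest chain is P→Q→F = 9+5+8 = 22; overall finish 22 seconds.
Longest path through N: 21 seconds (earliest finish 13, latest finish 14).
Float = 22 − 21 = 1.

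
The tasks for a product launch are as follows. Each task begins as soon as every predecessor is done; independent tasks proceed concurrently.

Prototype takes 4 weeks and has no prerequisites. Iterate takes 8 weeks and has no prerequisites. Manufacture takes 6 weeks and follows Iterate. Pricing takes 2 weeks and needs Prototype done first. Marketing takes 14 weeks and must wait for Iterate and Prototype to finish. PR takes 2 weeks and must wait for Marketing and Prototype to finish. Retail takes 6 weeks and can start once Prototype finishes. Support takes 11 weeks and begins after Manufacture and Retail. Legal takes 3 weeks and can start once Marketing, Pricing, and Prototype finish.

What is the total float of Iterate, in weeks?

The longest chain is Iterate→Manufacture→Support = 8+6+11 = 25; overall finish 25 weeks.
The longest chain containing Iterate totals 25 weeks.
So Iterate can slip 8 − 8 = 0 weeks.

0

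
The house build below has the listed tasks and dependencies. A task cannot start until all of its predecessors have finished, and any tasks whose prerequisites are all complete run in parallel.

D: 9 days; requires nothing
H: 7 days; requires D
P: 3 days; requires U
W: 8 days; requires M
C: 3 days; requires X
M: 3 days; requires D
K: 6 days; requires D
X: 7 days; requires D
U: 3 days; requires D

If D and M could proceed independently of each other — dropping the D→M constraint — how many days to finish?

Original critical path: D→M→W = 9+3+8 = 20 ⇒ 20 days.
Without D→M, M's earliest start moves from 9 to 0.
New critical path: D→X→C = 9+7+3 = 19 ⇒ 19 days.

19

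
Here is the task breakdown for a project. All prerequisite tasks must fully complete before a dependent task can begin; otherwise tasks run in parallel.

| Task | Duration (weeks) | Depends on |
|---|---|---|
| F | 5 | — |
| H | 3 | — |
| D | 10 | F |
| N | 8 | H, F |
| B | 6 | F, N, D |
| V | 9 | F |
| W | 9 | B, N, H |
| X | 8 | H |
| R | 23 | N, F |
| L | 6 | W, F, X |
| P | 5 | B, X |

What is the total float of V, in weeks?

22

The longest chain is F→D→B→W→L = 5+10+6+9+6 = 36; overall finish 36 weeks.
Longest path through V: 14 weeks (earliest finish 14, latest finish 36).
So V can slip 36 − 14 = 22 weeks.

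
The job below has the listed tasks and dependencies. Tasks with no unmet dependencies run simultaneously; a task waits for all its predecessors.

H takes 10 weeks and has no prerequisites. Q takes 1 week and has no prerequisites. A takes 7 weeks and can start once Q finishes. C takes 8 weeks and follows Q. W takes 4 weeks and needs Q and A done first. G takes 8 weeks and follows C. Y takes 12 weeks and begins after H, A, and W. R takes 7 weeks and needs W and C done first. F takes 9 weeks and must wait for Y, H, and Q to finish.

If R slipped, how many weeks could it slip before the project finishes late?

The longest chain is Q→A→W→Y→F = 1+7+4+12+9 = 33; overall finish 33 weeks.
Longest path through R: 19 weeks (earliest finish 19, latest finish 33).
So R can slip 33 − 19 = 14 weeks.

14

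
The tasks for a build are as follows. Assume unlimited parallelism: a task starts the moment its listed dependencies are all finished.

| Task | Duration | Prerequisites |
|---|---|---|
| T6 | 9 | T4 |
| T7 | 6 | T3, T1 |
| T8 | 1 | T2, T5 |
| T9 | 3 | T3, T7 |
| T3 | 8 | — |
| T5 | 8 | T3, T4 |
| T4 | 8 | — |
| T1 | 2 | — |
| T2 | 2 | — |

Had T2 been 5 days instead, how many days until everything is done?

Actual critical path: T3→T5→T8 = 8+8+1 = 17 ⇒ 17 days.
The longest path through T2 is only 3 days, so T2 has float 14.
No other chain overtakes it, so the finish is 17 days.

17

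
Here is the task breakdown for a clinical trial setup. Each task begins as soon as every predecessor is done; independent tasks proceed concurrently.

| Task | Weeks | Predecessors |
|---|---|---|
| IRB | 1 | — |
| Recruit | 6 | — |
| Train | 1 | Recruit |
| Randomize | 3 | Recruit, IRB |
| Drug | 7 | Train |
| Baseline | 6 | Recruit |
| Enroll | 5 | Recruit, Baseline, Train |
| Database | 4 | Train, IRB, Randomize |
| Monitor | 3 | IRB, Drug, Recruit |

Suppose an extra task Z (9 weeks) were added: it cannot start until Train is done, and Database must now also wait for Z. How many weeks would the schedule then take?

Originally the schedule takes 17 weeks.
With Z inserted, Database now waits for max(Train, IRB, Randomize, Z).
New critical path: Recruit→Train→Z→Database = 6+1+9+4 = 20 ⇒ 20 weeks.

20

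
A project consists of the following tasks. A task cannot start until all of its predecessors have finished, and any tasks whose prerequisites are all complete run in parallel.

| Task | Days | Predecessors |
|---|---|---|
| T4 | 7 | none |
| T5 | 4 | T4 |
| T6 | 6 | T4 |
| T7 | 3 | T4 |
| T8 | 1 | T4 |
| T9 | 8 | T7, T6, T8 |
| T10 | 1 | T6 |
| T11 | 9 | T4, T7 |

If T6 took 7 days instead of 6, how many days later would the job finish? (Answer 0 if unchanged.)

As given, the longest chain is T4→T6→T9 = 7+6+8 = 21, so the finish is 21 days.
T6 lies on that path, so at 7 days the path becomes 22 days.
No other chain overtakes it, so the finish is 22 days.
Change in finish: 22 − 21 = +1 days.

1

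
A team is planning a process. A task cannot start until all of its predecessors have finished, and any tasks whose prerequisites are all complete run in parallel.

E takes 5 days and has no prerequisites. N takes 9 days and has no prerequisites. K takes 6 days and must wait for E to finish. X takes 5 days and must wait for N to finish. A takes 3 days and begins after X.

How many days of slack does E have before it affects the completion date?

The longest chain is N→X→A = 9+5+3 = 17; overall finish 17 days.
Longest path through E: 11 days (earliest finish 5, latest finish 11).
So E can slip 11 − 5 = 6 days.

6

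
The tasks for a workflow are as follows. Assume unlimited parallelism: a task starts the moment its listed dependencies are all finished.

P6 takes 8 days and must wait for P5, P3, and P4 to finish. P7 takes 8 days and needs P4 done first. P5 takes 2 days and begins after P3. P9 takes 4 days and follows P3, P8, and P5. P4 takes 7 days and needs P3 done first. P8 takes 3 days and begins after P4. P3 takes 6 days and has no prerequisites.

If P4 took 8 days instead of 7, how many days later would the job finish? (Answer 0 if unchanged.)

1

Baseline: P3→P4→P6 = 6+7+8 = 21 → 21 days.
P4 is on the critical path; changing it to 8 makes that path 22 days.
The critical path is still P3→P4→P6; finish is now 22 days.
Change in finish: 22 − 21 = +1 days.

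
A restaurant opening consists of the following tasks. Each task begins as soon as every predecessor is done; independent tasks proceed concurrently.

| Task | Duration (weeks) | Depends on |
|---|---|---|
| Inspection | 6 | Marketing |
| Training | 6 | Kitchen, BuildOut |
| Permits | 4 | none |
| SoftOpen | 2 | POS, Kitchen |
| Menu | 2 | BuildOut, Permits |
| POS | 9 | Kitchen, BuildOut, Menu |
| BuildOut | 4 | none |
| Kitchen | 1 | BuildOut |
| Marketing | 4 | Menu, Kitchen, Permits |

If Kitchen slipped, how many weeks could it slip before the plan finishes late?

The longest chain is Permits→Menu→POS→SoftOpen = 4+2+9+2 = 17; overall finish 17 weeks.
Kitchen finishes as early as 5 and must finish by 6.
So Kitchen can slip 6 − 5 = 1 week.

1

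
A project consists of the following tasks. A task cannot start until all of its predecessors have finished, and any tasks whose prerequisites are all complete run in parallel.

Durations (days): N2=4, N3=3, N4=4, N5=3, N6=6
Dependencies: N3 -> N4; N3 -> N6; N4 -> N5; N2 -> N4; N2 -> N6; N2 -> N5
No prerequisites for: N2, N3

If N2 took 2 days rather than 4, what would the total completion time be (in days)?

10

Baseline: N2→N4→N5 = 4+4+3 = 11 → 11 days.
Since N2 is critical, the -2 change carries straight to that chain (now 9 days).
The binding chain switches to N3→N4→N5 = 3+4+3 = 10; finish 10 days.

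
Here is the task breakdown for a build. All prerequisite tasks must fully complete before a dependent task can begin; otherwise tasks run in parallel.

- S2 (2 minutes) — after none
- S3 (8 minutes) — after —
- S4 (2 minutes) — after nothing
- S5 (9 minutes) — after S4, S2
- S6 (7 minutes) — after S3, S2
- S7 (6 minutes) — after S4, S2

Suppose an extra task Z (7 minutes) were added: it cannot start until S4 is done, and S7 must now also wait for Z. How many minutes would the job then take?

15

Originally the job takes 15 minutes.
With Z inserted, S7 now waits for max(S4, S2, Z).
New critical path: S3→S6 = 8+7 = 15 ⇒ 15 minutes.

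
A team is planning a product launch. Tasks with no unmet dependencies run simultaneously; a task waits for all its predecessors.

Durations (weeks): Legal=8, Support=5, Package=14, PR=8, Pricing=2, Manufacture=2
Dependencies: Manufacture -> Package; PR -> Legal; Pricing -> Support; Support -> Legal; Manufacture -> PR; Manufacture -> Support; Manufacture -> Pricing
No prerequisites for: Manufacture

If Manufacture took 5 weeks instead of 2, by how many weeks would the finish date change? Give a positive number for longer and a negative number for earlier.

Critical path before the change: Manufacture→PR→Legal = 2+8+8 = 18 giving 18 weeks.
Manufacture lies on that path, so at 5 weeks the path becomes 21 weeks.
That remains the longest chain; total 21 weeks.
Change in finish: 21 − 18 = +3 weeks.

3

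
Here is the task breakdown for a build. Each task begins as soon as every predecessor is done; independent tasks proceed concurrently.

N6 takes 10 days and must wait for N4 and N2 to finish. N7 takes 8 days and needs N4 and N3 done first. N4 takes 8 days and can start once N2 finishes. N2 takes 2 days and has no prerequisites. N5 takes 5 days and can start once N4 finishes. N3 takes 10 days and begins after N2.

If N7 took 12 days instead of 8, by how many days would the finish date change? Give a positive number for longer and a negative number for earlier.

As given, the longest chain is N2→N3→N7 = 2+10+8 = 20, so the finish is 20 days.
Since N7 is critical, the +4 change carries straight to that chain (now 24 days).
That remains the longest chain; total 24 days.
Change in finish: 24 − 20 = +4 days.

4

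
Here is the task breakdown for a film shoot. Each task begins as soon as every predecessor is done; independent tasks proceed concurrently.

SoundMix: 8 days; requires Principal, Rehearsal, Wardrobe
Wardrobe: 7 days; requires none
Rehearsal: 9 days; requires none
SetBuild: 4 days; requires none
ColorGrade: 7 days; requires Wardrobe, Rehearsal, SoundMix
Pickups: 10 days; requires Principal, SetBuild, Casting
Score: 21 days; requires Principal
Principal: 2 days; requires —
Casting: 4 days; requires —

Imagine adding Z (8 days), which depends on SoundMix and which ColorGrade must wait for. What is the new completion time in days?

32

Originally the job takes 24 days.
With Z inserted, ColorGrade now waits for max(Wardrobe, Rehearsal, SoundMix, Z).
New critical path: Rehearsal→SoundMix→Z→ColorGrade = 9+8+8+7 = 32 ⇒ 32 days.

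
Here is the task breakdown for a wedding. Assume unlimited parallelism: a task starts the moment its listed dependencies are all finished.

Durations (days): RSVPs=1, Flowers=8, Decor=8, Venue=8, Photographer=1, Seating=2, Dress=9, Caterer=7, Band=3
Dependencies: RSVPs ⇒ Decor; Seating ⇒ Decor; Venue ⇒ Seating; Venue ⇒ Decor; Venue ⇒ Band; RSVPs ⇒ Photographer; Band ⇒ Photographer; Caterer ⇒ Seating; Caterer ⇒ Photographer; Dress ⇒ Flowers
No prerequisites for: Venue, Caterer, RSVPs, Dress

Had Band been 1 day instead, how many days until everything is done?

The binding path is Venue→Seating→Decor = 8+2+8 = 18; finish at 18 days.
Band is off the critical path — its longest chain is 12 days, giving 6 of slack.
That remains the longest chain; total 18 days.

18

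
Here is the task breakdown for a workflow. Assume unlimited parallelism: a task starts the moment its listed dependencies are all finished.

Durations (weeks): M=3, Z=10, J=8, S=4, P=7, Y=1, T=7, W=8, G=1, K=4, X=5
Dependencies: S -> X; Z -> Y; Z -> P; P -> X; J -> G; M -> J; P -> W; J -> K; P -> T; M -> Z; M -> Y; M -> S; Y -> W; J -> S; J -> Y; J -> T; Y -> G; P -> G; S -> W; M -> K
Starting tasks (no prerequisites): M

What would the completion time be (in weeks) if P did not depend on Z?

Original critical path: M→Z→P→W = 3+10+7+8 = 28 ⇒ 28 weeks.
Without Z→P, P's earliest start moves from 13 to 0.
After: M→J→S→W = 3+8+4+8 = 23 → 23 weeks.

23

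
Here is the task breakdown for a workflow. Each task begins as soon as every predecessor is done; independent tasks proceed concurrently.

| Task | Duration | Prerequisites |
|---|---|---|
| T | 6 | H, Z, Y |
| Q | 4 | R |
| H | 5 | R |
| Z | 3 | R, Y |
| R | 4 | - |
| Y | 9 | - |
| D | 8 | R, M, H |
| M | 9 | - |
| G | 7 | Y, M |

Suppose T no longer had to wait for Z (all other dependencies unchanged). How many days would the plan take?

Original critical path: Y→Z→T = 9+3+6 = 18 ⇒ 18 days.
Without Z→T, T's earliest start moves from 12 to 9.
The longest chain is now R→H→D = 4+5+8 = 17, so the plan takes 17 days.

17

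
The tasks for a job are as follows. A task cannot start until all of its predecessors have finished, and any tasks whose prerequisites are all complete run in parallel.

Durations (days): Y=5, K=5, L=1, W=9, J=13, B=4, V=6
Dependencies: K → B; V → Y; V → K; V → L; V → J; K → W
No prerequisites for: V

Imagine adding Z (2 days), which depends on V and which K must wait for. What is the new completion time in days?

Originally the job takes 20 days.
With Z inserted, K now waits for max(V, Z).
New critical path: V→Z→K→W = 6+2+5+9 = 22 ⇒ 22 days.

22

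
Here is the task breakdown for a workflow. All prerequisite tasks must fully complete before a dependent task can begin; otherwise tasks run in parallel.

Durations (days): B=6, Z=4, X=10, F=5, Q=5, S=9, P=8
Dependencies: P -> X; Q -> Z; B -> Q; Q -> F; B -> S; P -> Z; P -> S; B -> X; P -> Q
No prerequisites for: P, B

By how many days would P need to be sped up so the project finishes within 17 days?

1

Current finish: 18 days; target: 17.
P is on every critical path, so each day cut from P cuts the finish by one (this holds down to a finish of 16).
Need 18 − 17 = 1 day off P → P becomes 7 days, finish becomes 17.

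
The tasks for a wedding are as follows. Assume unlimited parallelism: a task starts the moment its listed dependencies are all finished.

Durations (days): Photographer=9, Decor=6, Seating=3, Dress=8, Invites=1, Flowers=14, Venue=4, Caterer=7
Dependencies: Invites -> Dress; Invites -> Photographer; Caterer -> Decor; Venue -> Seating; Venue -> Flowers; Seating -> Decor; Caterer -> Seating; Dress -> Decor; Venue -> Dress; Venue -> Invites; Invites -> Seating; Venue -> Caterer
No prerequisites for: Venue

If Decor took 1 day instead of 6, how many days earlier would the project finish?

2

Actual critical path: Venue→Caterer→Seating→Decor = 4+7+3+6 = 20 ⇒ 20 days.
Since Decor is critical, the -5 change carries straight to that chain (now 15 days).
The binding chain switches to Venue→Flowers = 4+14 = 18; finish 18 days.
Change in finish: 18 − 20 = -2 days.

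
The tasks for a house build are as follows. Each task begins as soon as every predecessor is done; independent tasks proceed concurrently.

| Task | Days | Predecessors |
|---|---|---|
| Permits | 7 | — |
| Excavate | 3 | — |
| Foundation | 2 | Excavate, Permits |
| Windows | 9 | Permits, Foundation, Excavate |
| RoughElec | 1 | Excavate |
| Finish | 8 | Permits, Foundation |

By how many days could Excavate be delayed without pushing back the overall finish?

Permits→Foundation→Windows = 7+2+9 = 18 sets the makespan at 18 days.
The longest chain containing Excavate totals 14 days.
Float = 18 − 14 = 4.

4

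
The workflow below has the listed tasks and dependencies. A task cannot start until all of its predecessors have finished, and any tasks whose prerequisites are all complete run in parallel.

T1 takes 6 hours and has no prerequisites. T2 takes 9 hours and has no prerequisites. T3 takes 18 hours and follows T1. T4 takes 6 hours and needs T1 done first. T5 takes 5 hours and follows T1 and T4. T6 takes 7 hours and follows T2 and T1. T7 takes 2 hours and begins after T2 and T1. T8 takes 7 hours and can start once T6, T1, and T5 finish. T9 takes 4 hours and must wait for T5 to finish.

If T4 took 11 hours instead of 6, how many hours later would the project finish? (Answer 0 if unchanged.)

5

The binding path is T1→T4→T5→T8 = 6+6+5+7 = 24; finish at 24 hours.
T4 is on the critical path; changing it to 11 makes that path 29 hours.
The critical path is still T1→T4→T5→T8; finish is now 29 hours.
Change in finish: 29 − 24 = +5 hours.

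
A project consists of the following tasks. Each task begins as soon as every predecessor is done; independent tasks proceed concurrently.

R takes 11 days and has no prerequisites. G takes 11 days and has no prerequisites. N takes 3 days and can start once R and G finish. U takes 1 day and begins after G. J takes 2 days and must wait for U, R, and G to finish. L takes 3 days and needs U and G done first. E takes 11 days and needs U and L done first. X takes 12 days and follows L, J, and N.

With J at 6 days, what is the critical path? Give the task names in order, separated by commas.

G, U, J, X

Critical path before the change: G→U→L→X = 11+1+3+12 = 27 giving 27 days.
J has 1 day of float (longest path through it is 26).
The binding chain switches to G→U→J→X = 11+1+6+12 = 30; finish 30 days.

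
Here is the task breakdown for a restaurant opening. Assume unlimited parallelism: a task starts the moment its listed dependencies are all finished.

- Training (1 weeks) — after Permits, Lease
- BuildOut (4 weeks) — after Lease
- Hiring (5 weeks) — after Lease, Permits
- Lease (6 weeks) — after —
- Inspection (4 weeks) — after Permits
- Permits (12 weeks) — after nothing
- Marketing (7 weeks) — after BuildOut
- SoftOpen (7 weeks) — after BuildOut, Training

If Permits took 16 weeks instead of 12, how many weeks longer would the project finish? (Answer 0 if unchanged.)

4

Baseline: Permits→Training→SoftOpen = 12+1+7 = 20 → 20 weeks.
Permits lies on that path, so at 16 weeks the path becomes 24 weeks.
No other chain overtakes it, so the finish is 24 weeks.
Change in finish: 24 − 20 = +4 weeks.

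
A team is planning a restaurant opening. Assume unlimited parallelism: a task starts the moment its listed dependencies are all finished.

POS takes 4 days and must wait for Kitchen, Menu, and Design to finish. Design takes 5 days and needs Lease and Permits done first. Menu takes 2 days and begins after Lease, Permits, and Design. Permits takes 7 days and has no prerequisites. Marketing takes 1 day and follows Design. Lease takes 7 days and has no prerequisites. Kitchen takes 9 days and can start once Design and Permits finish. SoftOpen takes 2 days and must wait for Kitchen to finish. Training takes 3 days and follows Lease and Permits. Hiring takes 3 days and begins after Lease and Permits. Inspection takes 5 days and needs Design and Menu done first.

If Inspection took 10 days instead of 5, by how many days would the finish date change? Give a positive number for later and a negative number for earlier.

0

Critical path before the change: Lease→Design→Kitchen→POS = 7+5+9+4 = 25 giving 25 days.
The longest path through Inspection is only 19 days, so Inspection has float 6.
No other chain overtakes it, so the finish is 25 days.
Change in finish: 25 − 25 = +0 days.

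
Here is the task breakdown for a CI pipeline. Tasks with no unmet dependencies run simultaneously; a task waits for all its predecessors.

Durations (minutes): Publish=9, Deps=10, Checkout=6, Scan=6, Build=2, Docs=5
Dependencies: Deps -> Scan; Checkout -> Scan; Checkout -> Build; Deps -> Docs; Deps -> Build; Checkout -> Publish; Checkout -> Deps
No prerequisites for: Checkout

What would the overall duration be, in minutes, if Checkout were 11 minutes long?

27

Critical path before the change: Checkout→Deps→Scan = 6+10+6 = 22 giving 22 minutes.
Checkout lies on that path, so at 11 minutes the path becomes 27 minutes.
The critical path is still Checkout→Deps→Scan; finish is now 27 minutes.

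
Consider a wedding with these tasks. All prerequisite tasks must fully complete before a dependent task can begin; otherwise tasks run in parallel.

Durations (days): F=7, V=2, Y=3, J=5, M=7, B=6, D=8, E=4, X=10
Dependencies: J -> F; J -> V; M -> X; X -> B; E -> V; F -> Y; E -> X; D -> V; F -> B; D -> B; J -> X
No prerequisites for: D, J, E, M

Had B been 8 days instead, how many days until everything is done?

As given, the longest chain is M→X→B = 7+10+6 = 23, so the finish is 23 days.
Since B is critical, the +2 change carries straight to that chain (now 25 days).
That remains the longest chain; total 25 days.

25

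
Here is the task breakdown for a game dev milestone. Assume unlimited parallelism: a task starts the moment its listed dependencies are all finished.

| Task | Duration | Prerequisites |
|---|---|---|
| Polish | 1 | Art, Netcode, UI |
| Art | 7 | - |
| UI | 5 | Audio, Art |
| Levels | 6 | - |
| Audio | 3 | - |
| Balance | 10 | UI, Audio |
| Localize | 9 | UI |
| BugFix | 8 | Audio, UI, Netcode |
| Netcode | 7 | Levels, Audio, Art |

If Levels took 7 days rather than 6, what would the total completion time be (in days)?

22

The binding path is Art→UI→Balance = 7+5+10 = 22; finish at 22 days.
Levels is off the critical path — its longest chain is 21 days, giving 1 of slack.
The critical path is still Art→UI→Balance; finish is now 22 days.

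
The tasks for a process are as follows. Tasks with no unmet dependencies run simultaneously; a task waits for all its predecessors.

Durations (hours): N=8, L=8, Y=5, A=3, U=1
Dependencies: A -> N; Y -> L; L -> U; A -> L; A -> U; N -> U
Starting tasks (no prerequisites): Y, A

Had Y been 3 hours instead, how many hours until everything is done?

Critical path before the change: Y→L→U = 5+8+1 = 14 giving 14 hours.
Y is on the critical path; changing it to 3 makes that path 12 hours.
No other chain overtakes it, so the finish is 12 hours.

12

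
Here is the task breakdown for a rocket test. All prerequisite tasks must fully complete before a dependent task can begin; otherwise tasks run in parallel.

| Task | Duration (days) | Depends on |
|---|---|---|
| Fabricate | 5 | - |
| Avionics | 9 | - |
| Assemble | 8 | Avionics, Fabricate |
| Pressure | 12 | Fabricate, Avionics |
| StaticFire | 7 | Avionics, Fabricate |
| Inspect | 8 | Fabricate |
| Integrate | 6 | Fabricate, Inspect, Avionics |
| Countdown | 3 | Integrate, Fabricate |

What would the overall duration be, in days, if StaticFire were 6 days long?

Baseline: Fabricate→Inspect→Integrate→Countdown = 5+8+6+3 = 22 → 22 days.
The longest path through StaticFire is only 16 days, so StaticFire has float 6.
The critical path is still Fabricate→Inspect→Integrate→Countdown; finish is now 22 days.

22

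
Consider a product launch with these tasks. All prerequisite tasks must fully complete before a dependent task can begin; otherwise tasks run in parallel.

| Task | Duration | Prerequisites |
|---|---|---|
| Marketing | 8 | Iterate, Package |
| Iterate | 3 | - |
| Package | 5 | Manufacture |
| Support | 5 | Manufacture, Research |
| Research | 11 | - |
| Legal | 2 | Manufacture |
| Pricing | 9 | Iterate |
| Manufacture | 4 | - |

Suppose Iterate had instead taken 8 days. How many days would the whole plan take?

17

Actual critical path: Manufacture→Package→Marketing = 4+5+8 = 17 ⇒ 17 days.
Iterate is off the critical path — its longest chain is 12 days, giving 5 of slack.
Now Iterate→Pricing = 8+9 = 17 is longest, so the finish becomes 17 days.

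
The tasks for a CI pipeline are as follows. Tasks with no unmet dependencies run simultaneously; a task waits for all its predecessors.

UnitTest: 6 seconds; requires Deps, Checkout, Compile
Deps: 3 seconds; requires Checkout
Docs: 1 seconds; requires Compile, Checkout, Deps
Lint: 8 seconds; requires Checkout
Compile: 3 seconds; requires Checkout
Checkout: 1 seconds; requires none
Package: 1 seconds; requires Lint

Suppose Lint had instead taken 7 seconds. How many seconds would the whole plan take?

10

As given, the longest chain is Checkout→Lint→Package = 1+8+1 = 10, so the finish is 10 seconds.
Lint is on the critical path; changing it to 7 makes that path 9 seconds.
The binding chain switches to Checkout→Deps→UnitTest = 1+3+6 = 10; finish 10 seconds.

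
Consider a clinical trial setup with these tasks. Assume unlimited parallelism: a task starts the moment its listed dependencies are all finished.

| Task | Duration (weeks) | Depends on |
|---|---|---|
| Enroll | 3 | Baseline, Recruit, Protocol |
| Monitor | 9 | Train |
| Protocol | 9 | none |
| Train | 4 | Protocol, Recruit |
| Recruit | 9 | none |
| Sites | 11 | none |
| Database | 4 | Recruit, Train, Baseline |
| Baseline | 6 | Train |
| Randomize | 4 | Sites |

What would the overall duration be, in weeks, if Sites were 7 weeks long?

23

The binding path is Protocol→Train→Baseline→Database = 9+4+6+4 = 23; finish at 23 weeks.
Sites is off the critical path — its longest chain is 15 weeks, giving 8 of slack.
No other chain overtakes it, so the finish is 23 weeks.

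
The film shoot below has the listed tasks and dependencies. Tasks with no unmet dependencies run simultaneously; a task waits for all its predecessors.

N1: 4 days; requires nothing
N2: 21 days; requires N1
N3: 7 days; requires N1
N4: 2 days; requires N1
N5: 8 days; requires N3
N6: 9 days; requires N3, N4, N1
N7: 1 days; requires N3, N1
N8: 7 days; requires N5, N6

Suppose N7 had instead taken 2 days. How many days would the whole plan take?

Critical path before the change: N1→N3→N6→N8 = 4+7+9+7 = 27 giving 27 days.
The longest path through N7 is only 12 days, so N7 has float 15.
No other chain overtakes it, so the finish is 27 days.

27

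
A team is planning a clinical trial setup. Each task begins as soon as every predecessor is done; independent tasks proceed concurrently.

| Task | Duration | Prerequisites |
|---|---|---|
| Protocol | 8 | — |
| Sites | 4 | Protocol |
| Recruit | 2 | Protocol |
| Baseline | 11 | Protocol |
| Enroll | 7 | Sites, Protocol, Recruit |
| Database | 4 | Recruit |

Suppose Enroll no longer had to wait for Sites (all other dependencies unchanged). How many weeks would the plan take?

Before: longest chain Protocol→Sites→Enroll = 8+4+7 = 19, finish 19.
Without Sites→Enroll, Enroll's earliest start moves from 12 to 10.
After: Protocol→Baseline = 8+11 = 19 → 19 weeks.

19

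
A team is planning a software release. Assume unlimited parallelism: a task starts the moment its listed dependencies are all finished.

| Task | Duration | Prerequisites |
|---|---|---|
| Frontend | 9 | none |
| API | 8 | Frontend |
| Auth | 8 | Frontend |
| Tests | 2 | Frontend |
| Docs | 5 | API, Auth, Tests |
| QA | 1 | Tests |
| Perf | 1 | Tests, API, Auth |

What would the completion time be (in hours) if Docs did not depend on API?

22

With the dependency in place, Frontend→API→Docs = 9+8+5 = 22 sets the finish at 22 hours.
Dropping API→Docs doesn't change Docs's earliest start (17); another predecessor still binds.
The longest chain is now Frontend→Auth→Docs = 9+8+5 = 22, so the software release takes 22 hours.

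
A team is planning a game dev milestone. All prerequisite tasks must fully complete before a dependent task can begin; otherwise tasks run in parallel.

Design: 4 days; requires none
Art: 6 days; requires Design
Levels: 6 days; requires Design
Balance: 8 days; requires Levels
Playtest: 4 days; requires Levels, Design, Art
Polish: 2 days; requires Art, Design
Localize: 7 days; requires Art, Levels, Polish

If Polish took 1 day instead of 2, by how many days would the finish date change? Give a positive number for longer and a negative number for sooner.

Critical path before the change: Design→Art→Polish→Localize = 4+6+2+7 = 19 giving 19 days.
Since Polish is critical, the -1 change carries straight to that chain (now 18 days).
No other chain overtakes it, so the finish is 18 days.
Change in finish: 18 − 19 = -1 days.

-1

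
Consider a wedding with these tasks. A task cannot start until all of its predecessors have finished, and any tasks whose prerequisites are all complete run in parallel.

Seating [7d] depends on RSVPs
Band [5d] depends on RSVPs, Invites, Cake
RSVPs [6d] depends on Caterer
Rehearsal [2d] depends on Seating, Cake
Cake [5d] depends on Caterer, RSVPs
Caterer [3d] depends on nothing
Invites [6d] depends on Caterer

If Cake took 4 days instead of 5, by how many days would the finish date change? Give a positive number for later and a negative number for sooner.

-1

Actual critical path: Caterer→RSVPs→Cake→Band = 3+6+5+5 = 19 ⇒ 19 days.
Cake is on the critical path; changing it to 4 makes that path 18 days.
The critical path is still Caterer→RSVPs→Cake→Band; finish is now 18 days.
Change in finish: 18 − 19 = -1 days.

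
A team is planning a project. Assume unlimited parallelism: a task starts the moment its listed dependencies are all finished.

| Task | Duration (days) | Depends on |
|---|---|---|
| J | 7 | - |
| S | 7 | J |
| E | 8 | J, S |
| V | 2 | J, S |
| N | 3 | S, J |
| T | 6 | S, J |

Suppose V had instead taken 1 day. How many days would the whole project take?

22

Baseline: J→S→E = 7+7+8 = 22 → 22 days.
V is off the critical path — its longest chain is 16 days, giving 6 of slack.
No other chain overtakes it, so the finish is 22 days.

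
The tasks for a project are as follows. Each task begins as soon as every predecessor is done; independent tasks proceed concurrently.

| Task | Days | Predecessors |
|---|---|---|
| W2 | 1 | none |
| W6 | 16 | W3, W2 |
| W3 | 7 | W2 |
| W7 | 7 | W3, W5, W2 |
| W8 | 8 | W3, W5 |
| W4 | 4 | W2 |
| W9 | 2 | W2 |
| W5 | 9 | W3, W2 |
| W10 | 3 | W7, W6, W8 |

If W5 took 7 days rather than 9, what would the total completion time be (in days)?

27

Baseline: W2→W3→W5→W8→W10 = 1+7+9+8+3 = 28 → 28 days.
W5 lies on that path, so at 7 days the path becomes 26 days.
Now W2→W3→W6→W10 = 1+7+16+3 = 27 is longest, so the finish becomes 27 days.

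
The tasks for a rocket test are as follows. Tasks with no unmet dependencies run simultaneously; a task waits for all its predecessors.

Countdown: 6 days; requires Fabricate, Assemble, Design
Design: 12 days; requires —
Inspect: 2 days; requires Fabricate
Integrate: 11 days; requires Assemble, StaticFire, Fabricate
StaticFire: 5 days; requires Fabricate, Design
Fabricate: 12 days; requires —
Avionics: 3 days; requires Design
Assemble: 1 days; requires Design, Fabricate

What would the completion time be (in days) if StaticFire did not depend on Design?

28

Before: longest chain Design→StaticFire→Integrate = 12+5+11 = 28, finish 28.
Dropping Design→StaticFire doesn't change StaticFire's earliest start (12); another predecessor still binds.
New critical path: Fabricate→StaticFire→Integrate = 12+5+11 = 28 ⇒ 28 days.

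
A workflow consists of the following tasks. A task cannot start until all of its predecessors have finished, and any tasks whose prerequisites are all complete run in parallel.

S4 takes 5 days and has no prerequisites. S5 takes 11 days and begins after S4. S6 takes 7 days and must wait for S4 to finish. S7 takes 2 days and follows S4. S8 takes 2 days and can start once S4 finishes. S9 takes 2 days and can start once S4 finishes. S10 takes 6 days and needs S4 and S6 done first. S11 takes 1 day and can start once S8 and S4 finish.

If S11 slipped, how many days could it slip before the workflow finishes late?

S4→S6→S10 = 5+7+6 = 18 sets the makespan at 18 days.
S11 finishes as early as 8 and must finish by 18.
Float = 18 − 8 = 10.

10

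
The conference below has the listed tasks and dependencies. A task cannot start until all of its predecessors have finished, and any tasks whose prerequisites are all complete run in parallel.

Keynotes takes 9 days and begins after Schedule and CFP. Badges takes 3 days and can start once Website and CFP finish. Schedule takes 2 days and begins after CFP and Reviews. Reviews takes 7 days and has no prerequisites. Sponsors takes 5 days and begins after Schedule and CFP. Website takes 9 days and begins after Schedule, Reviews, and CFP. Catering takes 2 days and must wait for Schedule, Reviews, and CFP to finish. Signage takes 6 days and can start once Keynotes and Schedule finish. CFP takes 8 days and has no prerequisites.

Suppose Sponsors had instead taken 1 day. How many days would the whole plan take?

The binding path is CFP→Schedule→Keynotes→Signage = 8+2+9+6 = 25; finish at 25 days.
Sponsors has 10 days of float (longest path through it is 15).
The critical path is still CFP→Schedule→Keynotes→Signage; finish is now 25 days.

25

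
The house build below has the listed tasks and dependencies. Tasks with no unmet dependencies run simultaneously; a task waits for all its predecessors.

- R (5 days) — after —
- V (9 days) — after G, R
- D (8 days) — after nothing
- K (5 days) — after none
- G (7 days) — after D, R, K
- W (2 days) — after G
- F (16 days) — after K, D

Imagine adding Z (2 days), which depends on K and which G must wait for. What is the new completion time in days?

Originally the project takes 24 days.
With Z inserted, G now waits for max(D, R, K, Z).
New critical path: D→G→V = 8+7+9 = 24 ⇒ 24 days.

24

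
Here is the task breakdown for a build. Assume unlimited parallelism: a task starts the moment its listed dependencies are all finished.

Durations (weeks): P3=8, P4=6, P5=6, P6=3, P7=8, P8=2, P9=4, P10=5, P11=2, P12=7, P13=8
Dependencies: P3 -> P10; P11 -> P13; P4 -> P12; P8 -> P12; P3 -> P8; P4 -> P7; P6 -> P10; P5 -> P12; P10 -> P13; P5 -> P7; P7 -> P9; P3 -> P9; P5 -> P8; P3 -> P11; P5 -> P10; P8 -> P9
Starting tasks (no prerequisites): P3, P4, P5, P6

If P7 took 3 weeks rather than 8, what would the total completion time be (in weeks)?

21

Baseline: P3→P10→P13 = 8+5+8 = 21 → 21 weeks.
P7 has 3 weeks of float (longest path through it is 18).
That remains the longest chain; total 21 weeks.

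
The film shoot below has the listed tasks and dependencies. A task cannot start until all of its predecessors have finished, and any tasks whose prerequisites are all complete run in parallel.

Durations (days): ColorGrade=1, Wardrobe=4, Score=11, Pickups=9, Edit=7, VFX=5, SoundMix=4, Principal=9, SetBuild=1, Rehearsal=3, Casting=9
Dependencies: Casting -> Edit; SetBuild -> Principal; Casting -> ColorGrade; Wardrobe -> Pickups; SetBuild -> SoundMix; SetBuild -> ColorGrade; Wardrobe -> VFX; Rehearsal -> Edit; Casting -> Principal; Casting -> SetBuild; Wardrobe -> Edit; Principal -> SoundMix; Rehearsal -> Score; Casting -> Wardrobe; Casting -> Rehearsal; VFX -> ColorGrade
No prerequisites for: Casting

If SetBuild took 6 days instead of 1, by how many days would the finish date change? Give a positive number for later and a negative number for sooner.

Actual critical path: Casting→SetBuild→Principal→SoundMix = 9+1+9+4 = 23 ⇒ 23 days.
SetBuild lies on that path, so at 6 days the path becomes 28 days.
That remains the longest chain; total 28 days.
Change in finish: 28 − 23 = +5 days.

5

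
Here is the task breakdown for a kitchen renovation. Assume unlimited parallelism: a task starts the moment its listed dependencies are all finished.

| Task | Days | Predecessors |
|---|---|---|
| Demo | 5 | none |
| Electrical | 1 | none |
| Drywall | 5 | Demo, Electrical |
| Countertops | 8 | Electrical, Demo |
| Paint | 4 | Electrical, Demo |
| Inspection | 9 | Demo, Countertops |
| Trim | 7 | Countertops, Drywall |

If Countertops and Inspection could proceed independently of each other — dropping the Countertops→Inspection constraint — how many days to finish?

Original critical path: Demo→Countertops→Inspection = 5+8+9 = 22 ⇒ 22 days.
Without Countertops→Inspection, Inspection's earliest start moves from 13 to 5.
New critical path: Demo→Countertops→Trim = 5+8+7 = 20 ⇒ 20 days.

20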